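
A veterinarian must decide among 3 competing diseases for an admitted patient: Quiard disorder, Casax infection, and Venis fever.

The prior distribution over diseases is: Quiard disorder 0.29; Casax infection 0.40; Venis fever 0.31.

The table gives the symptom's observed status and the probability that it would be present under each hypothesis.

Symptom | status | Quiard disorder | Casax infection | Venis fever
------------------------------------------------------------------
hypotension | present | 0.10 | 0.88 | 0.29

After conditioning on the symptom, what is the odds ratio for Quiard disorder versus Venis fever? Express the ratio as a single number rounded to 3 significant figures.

0.323

Posterior odds equal prior odds times the likelihood ratio; only the two competing hypotheses matter.
  Quiard disorder: 0.29 × 0.10 = 0.029
  Venis fever: 0.31 × 0.29 = 0.0899
Posterior odds = 0.029 / 0.0899 ≈ 0.323.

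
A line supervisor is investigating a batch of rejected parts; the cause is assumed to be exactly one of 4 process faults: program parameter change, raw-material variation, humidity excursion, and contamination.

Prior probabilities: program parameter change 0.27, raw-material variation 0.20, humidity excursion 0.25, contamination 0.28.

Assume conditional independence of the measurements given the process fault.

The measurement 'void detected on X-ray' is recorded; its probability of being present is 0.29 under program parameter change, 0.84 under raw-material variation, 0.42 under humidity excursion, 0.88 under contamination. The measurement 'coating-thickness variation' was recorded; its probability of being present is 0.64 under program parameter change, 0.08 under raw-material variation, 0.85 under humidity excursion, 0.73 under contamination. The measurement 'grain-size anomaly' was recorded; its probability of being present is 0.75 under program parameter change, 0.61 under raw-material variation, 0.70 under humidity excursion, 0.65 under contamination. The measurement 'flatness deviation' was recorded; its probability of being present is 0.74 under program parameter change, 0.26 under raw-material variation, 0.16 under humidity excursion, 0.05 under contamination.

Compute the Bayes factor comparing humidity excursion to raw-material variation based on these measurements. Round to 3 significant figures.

3.75

Take the product of per-measurement likelihoods under each hypothesis, then divide.
  humidity excursion: 0.42 × 0.85 × 0.70 × 0.16 = 0.039984
  raw-material variation: 0.84 × 0.08 × 0.61 × 0.26 = 0.010658
Bayes factor = 0.039984 / 0.010658 ≈ 3.75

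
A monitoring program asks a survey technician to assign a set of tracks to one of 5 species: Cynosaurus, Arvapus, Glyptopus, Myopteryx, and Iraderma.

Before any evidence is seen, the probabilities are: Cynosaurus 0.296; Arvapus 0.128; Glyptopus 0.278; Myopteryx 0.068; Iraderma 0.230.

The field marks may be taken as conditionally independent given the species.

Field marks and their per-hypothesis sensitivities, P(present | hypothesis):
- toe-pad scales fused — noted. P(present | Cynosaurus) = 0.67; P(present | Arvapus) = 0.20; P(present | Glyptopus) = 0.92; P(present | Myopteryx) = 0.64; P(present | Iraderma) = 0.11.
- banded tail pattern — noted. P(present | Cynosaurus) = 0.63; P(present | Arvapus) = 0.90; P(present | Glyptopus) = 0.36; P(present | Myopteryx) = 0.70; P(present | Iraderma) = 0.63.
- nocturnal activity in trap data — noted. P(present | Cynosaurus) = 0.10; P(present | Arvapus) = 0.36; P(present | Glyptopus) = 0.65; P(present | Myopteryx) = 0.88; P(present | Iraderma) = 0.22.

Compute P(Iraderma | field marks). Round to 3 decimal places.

0.032

Multiply each prior by the joint likelihood of the field mark pattern:
  Cynosaurus: 0.296 × 0.67 × 0.63 × 0.10 = 0.012494
  Arvapus: 0.128 × 0.20 × 0.90 × 0.36 = 0.0082944
  Glyptopus: 0.278 × 0.92 × 0.36 × 0.65 = 0.059848
  Myopteryx: 0.068 × 0.64 × 0.70 × 0.88 = 0.026808
  Iraderma: 0.230 × 0.11 × 0.63 × 0.22 = 0.0035066
The unnormalized weights sum to 0.11095.
P(Iraderma | evidence) = 0.0035066 / 0.11095 ≈ 0.032.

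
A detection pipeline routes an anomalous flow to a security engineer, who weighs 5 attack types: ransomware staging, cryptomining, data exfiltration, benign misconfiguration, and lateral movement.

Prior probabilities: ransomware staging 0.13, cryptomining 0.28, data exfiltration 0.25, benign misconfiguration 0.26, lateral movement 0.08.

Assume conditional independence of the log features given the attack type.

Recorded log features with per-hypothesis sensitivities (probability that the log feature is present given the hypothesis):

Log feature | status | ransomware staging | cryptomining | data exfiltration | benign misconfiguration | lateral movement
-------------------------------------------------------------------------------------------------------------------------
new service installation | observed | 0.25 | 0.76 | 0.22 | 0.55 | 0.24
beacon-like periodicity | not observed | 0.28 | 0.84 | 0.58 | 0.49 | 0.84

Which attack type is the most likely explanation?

benign misconfiguration

By Bayes' rule with conditional independence, the unnormalized weight for each hypothesis is prior × ∏ likelihoods (using 1 − P(present | H) for each absent log feature):
  ransomware staging: 0.13 × 0.25 × (1 − 0.28) = 0.0234
  cryptomining: 0.28 × 0.76 × (1 − 0.84) = 0.034048
  data exfiltration: 0.25 × 0.22 × (1 − 0.58) = 0.0231
  benign misconfiguration: 0.26 × 0.55 × (1 − 0.49) = 0.07293
  lateral movement: 0.08 × 0.24 × (1 − 0.84) = 0.003072
Normalizing constant Z = 0.0234 + 0.034048 + 0.0231 + 0.07293 + 0.003072 = 0.15655.
P(ransomware staging | evidence) ≈ 0.0234 / 0.15655 ≈ 0.149
P(cryptomining | evidence) ≈ 0.034048 / 0.15655 ≈ 0.217
P(data exfiltration | evidence) ≈ 0.0231 / 0.15655 ≈ 0.148
P(benign misconfiguration | evidence) ≈ 0.07293 / 0.15655 ≈ 0.466
P(lateral movement | evidence) ≈ 0.003072 / 0.15655 ≈ 0.020
The largest is 0.466, so benign misconfiguration is most probable.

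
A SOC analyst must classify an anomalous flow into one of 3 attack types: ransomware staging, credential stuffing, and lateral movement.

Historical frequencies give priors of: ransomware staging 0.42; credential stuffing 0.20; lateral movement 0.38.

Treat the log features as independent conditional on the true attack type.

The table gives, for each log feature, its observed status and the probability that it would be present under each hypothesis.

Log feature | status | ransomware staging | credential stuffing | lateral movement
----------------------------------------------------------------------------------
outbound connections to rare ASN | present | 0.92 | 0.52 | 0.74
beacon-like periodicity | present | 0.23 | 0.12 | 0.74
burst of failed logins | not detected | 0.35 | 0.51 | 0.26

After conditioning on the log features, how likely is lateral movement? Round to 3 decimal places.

For each hypothesis, the unnormalized posterior weight is prior × product of the log feature likelihoods (using 1 − P(present | H) for each absent log feature):
  ransomware staging: 0.42 × 0.92 × 0.23 × (1 − 0.35) = 0.057767
  credential stuffing: 0.20 × 0.52 × 0.12 × (1 − 0.51) = 0.0061152
  lateral movement: 0.38 × 0.74 × 0.74 × (1 − 0.26) = 0.15399
Normalizing constant Z = 0.057767 + 0.0061152 + 0.15399 = 0.21787.
P(lateral movement | evidence) = 0.15399 / 0.21787 ≈ 0.707.

0.707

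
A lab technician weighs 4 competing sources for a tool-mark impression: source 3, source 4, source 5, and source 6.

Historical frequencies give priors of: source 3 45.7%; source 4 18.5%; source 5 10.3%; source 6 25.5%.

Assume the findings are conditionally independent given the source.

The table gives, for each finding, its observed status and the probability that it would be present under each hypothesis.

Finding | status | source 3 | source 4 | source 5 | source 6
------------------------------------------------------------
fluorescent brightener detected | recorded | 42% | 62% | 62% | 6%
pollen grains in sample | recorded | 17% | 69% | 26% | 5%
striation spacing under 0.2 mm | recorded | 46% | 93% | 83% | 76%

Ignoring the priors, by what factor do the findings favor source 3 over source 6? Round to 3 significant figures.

Take the product of per-finding likelihoods under each hypothesis, then divide.
  source 3: 0.42 × 0.17 × 0.46 = 0.032844
  source 6: 0.06 × 0.05 × 0.76 = 0.00228
Bayes factor = 0.032844 / 0.00228 ≈ 14.4

14.4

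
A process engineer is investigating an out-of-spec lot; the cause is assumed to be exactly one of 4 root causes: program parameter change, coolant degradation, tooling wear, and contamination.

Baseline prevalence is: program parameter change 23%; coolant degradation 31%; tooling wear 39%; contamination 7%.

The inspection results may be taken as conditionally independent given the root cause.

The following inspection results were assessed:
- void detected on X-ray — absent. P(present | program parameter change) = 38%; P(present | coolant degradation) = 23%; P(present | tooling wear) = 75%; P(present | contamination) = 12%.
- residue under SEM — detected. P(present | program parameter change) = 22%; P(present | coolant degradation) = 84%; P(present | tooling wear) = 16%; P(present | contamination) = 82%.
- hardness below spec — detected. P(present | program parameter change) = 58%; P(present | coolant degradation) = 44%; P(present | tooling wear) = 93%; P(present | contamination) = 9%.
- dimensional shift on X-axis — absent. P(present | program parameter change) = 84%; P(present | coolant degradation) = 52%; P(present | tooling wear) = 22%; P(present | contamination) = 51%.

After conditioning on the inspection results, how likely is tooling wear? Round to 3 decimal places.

For each hypothesis, the unnormalized posterior weight is prior × product of the inspection result likelihoods (using 1 − P(present | H) for each absent inspection result):
  program parameter change: 0.23 × (1 − 0.38) × 0.22 × 0.58 × (1 − 0.84) = 0.0029113
  coolant degradation: 0.31 × (1 − 0.23) × 0.84 × 0.44 × (1 − 0.52) = 0.042347
  tooling wear: 0.39 × (1 − 0.75) × 0.16 × 0.93 × (1 − 0.22) = 0.011316
  contamination: 0.07 × (1 − 0.12) × 0.82 × 0.09 × (1 − 0.51) = 0.0022276
Marginal likelihood of the evidence = 0.058802.
P(tooling wear | evidence) = 0.011316 / 0.058802 ≈ 0.192.

0.192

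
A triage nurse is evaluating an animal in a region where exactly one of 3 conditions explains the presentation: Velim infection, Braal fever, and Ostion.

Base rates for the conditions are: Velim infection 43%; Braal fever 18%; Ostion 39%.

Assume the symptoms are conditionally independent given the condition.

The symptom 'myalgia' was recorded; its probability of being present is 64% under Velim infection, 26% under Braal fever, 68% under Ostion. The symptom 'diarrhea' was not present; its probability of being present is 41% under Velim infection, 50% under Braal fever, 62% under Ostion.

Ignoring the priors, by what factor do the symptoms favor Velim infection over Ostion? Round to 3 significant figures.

The Bayes factor is the ratio of the joint likelihoods of the symptom pattern under the two hypotheses (using 1 − P(present | H) for each absent symptom).
  Velim infection: 0.64 × (1 − 0.41) = 0.3776
  Ostion: 0.68 × (1 − 0.62) = 0.2584
Bayes factor = 0.3776 / 0.2584 ≈ 1.46

1.46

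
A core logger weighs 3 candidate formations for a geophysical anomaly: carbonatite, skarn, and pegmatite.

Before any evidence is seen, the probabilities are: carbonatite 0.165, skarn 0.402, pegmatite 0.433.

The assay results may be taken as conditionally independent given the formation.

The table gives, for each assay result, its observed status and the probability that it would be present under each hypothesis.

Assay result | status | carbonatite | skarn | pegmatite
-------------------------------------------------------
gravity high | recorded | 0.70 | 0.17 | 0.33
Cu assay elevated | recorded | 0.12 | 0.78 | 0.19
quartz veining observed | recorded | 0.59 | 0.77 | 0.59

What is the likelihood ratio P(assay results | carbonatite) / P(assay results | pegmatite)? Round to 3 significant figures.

1.34

The Bayes factor is the ratio of the joint likelihoods of the assay result pattern under the two hypotheses.
  carbonatite: 0.70 × 0.12 × 0.59 = 0.04956
  pegmatite: 0.33 × 0.19 × 0.59 = 0.036993
Bayes factor = 0.04956 / 0.036993 ≈ 1.34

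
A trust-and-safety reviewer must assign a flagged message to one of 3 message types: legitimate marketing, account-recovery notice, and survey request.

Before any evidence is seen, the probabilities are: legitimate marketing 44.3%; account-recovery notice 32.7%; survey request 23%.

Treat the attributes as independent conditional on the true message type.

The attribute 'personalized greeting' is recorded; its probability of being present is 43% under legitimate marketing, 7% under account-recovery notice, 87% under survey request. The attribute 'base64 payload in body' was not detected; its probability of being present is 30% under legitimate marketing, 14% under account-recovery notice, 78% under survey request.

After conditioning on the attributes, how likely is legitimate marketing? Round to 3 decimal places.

For each hypothesis, the unnormalized posterior weight is prior × product of the attribute likelihoods (using 1 − P(present | H) for each absent attribute):
  legitimate marketing: 0.443 × 0.43 × (1 − 0.30) = 0.13334
  account-recovery notice: 0.327 × 0.07 × (1 − 0.14) = 0.019685
  survey request: 0.230 × 0.87 × (1 − 0.78) = 0.044022
The unnormalized weights sum to 0.19705.
P(legitimate marketing | evidence) = 0.13334 / 0.19705 ≈ 0.677.

0.677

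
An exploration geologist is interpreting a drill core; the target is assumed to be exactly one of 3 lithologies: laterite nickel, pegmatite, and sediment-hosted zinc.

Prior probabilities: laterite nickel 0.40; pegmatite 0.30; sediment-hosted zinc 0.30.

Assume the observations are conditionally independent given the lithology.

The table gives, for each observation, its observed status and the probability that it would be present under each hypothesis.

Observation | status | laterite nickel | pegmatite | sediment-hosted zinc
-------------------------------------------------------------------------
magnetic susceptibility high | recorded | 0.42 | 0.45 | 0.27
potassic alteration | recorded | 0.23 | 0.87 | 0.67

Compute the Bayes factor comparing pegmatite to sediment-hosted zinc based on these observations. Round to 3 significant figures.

Joint likelihood of the evidence pattern under each hypothesis:
  pegmatite: 0.45 × 0.87 = 0.3915
  sediment-hosted zinc: 0.27 × 0.67 = 0.1809
Bayes factor = 0.3915 / 0.1809 ≈ 2.16

2.16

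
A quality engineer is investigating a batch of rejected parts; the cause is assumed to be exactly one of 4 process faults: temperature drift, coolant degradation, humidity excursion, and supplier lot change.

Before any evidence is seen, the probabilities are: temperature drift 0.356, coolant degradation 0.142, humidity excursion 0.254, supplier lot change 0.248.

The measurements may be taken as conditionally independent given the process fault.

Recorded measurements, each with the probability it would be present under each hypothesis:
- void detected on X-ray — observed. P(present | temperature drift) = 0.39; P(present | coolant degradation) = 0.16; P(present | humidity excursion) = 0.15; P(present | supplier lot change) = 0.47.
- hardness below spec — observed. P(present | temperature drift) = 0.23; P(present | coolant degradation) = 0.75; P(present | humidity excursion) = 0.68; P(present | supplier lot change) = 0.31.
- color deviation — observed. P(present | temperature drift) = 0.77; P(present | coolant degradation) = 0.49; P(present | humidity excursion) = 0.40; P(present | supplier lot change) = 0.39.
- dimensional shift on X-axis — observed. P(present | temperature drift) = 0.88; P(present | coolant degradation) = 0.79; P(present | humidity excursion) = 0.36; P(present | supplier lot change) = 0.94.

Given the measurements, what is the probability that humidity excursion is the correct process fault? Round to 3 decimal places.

By Bayes' rule with conditional independence, the unnormalized weight for each hypothesis is prior × ∏ likelihoods:
  temperature drift: 0.356 × 0.39 × 0.23 × 0.77 × 0.88 = 0.021638
  coolant degradation: 0.142 × 0.16 × 0.75 × 0.49 × 0.79 = 0.0065962
  humidity excursion: 0.254 × 0.15 × 0.68 × 0.40 × 0.36 = 0.0037308
  supplier lot change: 0.248 × 0.47 × 0.31 × 0.39 × 0.94 = 0.013247
Normalizing constant Z = 0.021638 + 0.0065962 + 0.0037308 + 0.013247 = 0.045211.
P(humidity excursion | evidence) = 0.0037308 / 0.045211 ≈ 0.083.

0.083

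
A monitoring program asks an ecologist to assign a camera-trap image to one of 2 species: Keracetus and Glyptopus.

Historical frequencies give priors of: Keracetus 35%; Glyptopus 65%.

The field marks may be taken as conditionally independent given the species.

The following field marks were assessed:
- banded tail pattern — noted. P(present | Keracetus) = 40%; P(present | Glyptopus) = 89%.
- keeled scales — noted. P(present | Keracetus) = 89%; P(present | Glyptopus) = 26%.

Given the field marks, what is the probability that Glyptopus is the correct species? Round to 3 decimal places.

0.547

Multiply each prior by the joint likelihood of the field mark pattern:
  Keracetus: 0.35 × 0.40 × 0.89 = 0.1246
  Glyptopus: 0.65 × 0.89 × 0.26 = 0.15041
The unnormalized weights sum to 0.27501.
P(Glyptopus | evidence) = 0.15041 / 0.27501 ≈ 0.547.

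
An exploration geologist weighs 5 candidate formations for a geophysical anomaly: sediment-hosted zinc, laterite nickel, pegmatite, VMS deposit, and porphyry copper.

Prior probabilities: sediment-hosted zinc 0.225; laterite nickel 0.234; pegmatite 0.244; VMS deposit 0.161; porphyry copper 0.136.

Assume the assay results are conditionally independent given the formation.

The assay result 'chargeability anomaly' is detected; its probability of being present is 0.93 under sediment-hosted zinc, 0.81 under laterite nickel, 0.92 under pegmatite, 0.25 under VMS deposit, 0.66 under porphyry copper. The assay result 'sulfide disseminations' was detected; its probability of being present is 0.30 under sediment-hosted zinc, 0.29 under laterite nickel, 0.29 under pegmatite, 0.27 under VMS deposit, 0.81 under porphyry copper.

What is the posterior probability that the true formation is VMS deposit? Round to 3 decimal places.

By Bayes' rule with conditional independence, the unnormalized weight for each hypothesis is prior × ∏ likelihoods:
  sediment-hosted zinc: 0.225 × 0.93 × 0.30 = 0.062775
  laterite nickel: 0.234 × 0.81 × 0.29 = 0.054967
  pegmatite: 0.244 × 0.92 × 0.29 = 0.065099
  VMS deposit: 0.161 × 0.25 × 0.27 = 0.010868
  porphyry copper: 0.136 × 0.66 × 0.81 = 0.072706
Marginal likelihood of the evidence = 0.26641.
P(VMS deposit | evidence) = 0.010868 / 0.26641 ≈ 0.041.

0.041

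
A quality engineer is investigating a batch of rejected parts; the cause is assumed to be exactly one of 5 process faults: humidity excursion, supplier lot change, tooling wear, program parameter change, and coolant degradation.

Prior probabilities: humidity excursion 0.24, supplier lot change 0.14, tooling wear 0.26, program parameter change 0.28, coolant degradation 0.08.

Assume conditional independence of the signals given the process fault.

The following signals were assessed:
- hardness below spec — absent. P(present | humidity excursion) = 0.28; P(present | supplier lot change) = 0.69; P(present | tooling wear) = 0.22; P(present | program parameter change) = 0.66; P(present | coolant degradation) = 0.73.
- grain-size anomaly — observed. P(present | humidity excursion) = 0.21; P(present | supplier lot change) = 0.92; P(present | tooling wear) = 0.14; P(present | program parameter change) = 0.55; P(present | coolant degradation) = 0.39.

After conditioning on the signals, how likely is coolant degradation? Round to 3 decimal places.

0.051

For each hypothesis, the unnormalized posterior weight is prior × product of the signal likelihoods (using 1 − P(present | H) for each absent signal):
  humidity excursion: 0.24 × (1 − 0.28) × 0.21 = 0.036288
  supplier lot change: 0.14 × (1 − 0.69) × 0.92 = 0.039928
  tooling wear: 0.26 × (1 − 0.22) × 0.14 = 0.028392
  program parameter change: 0.28 × (1 − 0.66) × 0.55 = 0.05236
  coolant degradation: 0.08 × (1 − 0.73) × 0.39 = 0.008424
Marginal likelihood of the evidence = 0.16539.
P(coolant degradation | evidence) = 0.008424 / 0.16539 ≈ 0.051.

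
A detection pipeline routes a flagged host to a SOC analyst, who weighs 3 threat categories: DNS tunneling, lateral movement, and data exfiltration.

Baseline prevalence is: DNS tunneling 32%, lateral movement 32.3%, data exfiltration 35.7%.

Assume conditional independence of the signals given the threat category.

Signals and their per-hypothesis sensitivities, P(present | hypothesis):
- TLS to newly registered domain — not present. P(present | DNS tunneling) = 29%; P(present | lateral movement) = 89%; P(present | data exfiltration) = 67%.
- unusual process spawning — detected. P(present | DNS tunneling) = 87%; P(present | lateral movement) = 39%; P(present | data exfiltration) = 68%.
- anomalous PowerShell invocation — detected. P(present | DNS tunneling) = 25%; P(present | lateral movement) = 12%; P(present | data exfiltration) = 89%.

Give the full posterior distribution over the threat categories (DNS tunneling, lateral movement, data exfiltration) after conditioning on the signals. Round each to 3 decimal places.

0.404, 0.014, 0.583

Multiply each prior by the joint likelihood of the signal pattern (using 1 − P(present | H) for each absent signal):
  DNS tunneling: 0.320 × (1 − 0.29) × 0.87 × 0.25 = 0.049416
  lateral movement: 0.323 × (1 − 0.89) × 0.39 × 0.12 = 0.0016628
  data exfiltration: 0.357 × (1 − 0.67) × 0.68 × 0.89 = 0.071299
The unnormalized weights sum to 0.12238.
P(DNS tunneling | evidence) = 0.049416 / 0.12238 ≈ 0.404
P(lateral movement | evidence) = 0.0016628 / 0.12238 ≈ 0.014
P(data exfiltration | evidence) = 0.071299 / 0.12238 ≈ 0.583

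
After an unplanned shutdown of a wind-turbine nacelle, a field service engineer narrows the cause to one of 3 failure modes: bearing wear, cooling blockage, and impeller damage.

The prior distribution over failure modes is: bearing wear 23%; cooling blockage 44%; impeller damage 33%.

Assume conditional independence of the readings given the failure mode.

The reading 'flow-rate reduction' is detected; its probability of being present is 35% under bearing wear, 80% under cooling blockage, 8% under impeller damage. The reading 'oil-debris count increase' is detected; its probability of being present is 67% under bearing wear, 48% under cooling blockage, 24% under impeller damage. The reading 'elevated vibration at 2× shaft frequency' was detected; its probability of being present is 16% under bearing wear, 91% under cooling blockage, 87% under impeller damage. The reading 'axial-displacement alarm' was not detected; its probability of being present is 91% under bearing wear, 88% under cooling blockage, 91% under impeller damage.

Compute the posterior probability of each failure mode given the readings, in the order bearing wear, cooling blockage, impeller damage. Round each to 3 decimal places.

By Bayes' rule with conditional independence, the unnormalized weight for each hypothesis is prior × ∏ likelihoods (using 1 − P(present | H) for each absent reading):
  bearing wear: 0.23 × 0.35 × 0.67 × 0.16 × (1 − 0.91) = 0.00077666
  cooling blockage: 0.44 × 0.80 × 0.48 × 0.91 × (1 − 0.88) = 0.01845
  impeller damage: 0.33 × 0.08 × 0.24 × 0.87 × (1 − 0.91) = 0.00049611
Normalizing constant Z = 0.00077666 + 0.01845 + 0.00049611 = 0.019723.
P(bearing wear | evidence) = 0.00077666 / 0.019723 ≈ 0.039
P(cooling blockage | evidence) = 0.01845 / 0.019723 ≈ 0.935
P(impeller damage | evidence) = 0.00049611 / 0.019723 ≈ 0.025

0.039, 0.935, 0.025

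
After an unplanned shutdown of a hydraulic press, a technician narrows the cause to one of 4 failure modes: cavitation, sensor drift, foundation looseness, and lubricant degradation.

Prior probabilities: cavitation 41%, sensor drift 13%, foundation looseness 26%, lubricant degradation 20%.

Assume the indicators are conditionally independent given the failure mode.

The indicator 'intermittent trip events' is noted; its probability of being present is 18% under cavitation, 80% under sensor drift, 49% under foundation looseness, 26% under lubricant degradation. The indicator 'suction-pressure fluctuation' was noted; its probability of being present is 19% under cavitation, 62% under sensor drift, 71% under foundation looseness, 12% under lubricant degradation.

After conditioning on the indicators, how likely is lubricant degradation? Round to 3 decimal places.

For each hypothesis, the unnormalized posterior weight is prior × product of the indicator likelihoods:
  cavitation: 0.41 × 0.18 × 0.19 = 0.014022
  sensor drift: 0.13 × 0.80 × 0.62 = 0.06448
  foundation looseness: 0.26 × 0.49 × 0.71 = 0.090454
  lubricant degradation: 0.20 × 0.26 × 0.12 = 0.00624
Normalizing constant Z = 0.014022 + 0.06448 + 0.090454 + 0.00624 = 0.1752.
P(lubricant degradation | evidence) = 0.00624 / 0.1752 ≈ 0.036.

0.036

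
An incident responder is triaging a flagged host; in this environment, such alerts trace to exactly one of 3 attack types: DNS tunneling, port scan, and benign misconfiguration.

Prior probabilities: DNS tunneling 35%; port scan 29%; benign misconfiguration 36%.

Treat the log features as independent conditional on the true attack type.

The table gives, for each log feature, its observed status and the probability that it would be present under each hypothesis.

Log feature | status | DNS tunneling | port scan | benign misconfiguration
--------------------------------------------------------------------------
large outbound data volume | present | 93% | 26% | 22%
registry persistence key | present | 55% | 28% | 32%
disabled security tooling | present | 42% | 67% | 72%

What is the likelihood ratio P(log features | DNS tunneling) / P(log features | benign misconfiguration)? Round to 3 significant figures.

4.24

The Bayes factor is the ratio of the joint likelihoods of the log feature pattern under the two hypotheses.
  DNS tunneling: 0.93 × 0.55 × 0.42 = 0.21483
  benign misconfiguration: 0.22 × 0.32 × 0.72 = 0.050688
Bayes factor = 0.21483 / 0.050688 ≈ 4.24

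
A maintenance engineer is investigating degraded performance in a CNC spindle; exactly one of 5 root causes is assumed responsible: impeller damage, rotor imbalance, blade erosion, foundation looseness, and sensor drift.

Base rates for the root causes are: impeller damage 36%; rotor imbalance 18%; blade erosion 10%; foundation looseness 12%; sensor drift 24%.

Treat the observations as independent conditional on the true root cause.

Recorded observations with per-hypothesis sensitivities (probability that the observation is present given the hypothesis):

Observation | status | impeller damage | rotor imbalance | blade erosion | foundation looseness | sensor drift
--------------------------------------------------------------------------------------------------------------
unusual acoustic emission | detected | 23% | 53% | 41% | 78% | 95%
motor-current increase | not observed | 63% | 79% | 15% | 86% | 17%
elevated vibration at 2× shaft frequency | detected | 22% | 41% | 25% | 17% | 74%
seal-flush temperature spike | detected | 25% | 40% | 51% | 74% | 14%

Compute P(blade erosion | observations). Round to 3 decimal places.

For each hypothesis, the unnormalized posterior weight is prior × product of the observation likelihoods (using 1 − P(present | H) for each absent observation):
  impeller damage: 0.36 × 0.23 × (1 − 0.63) × 0.22 × 0.25 = 0.001685
  rotor imbalance: 0.18 × 0.53 × (1 − 0.79) × 0.41 × 0.40 = 0.0032856
  blade erosion: 0.10 × 0.41 × (1 − 0.15) × 0.25 × 0.51 = 0.0044434
  foundation looseness: 0.12 × 0.78 × (1 − 0.86) × 0.17 × 0.74 = 0.0016485
  sensor drift: 0.24 × 0.95 × (1 − 0.17) × 0.74 × 0.14 = 0.019605
The unnormalized weights sum to 0.030668.
P(blade erosion | evidence) = 0.0044434 / 0.030668 ≈ 0.145.

0.145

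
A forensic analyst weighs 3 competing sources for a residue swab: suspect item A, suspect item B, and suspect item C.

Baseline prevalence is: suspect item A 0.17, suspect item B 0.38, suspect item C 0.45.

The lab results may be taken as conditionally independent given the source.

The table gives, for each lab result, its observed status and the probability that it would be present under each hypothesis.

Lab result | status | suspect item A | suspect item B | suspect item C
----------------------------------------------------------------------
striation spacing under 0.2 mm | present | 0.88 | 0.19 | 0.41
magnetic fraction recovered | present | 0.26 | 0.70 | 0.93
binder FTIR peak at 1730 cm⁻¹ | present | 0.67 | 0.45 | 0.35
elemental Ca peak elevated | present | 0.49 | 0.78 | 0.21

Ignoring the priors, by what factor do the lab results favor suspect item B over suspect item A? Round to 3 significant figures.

The Bayes factor is the ratio of the joint likelihoods of the lab result pattern under the two hypotheses.
  suspect item B: 0.19 × 0.70 × 0.45 × 0.78 = 0.046683
  suspect item A: 0.88 × 0.26 × 0.67 × 0.49 = 0.075115
Bayes factor = 0.046683 / 0.075115 ≈ 0.621

0.621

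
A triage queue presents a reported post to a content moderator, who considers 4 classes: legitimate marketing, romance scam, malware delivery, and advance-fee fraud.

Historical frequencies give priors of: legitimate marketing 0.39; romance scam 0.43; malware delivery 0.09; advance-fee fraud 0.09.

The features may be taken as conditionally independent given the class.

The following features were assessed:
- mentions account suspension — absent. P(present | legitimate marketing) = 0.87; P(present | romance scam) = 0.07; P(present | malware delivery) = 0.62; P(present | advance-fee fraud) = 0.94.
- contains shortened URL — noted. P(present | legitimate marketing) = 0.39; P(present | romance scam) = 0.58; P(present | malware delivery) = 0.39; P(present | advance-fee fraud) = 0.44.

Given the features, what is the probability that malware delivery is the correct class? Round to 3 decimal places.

0.050

For each hypothesis, the unnormalized posterior weight is prior × product of the feature likelihoods (using 1 − P(present | H) for each absent feature):
  legitimate marketing: 0.39 × (1 − 0.87) × 0.39 = 0.019773
  romance scam: 0.43 × (1 − 0.07) × 0.58 = 0.23194
  malware delivery: 0.09 × (1 − 0.62) × 0.39 = 0.013338
  advance-fee fraud: 0.09 × (1 − 0.94) × 0.44 = 0.002376
Normalizing constant Z = 0.019773 + 0.23194 + 0.013338 + 0.002376 = 0.26743.
P(malware delivery | evidence) = 0.013338 / 0.26743 ≈ 0.050.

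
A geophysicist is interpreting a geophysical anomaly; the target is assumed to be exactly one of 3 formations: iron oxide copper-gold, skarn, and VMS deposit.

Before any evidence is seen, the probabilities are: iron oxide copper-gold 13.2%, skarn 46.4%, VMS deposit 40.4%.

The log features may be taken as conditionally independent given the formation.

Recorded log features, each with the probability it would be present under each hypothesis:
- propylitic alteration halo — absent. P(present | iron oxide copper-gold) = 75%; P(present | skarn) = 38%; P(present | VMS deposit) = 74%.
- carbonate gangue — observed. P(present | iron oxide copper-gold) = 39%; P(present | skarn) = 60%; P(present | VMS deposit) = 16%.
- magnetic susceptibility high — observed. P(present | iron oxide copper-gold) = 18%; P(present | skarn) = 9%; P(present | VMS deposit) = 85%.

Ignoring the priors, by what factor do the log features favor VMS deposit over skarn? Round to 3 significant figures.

Joint likelihood of the log feature pattern under each hypothesis (using 1 − P(present | H) for each absent log feature):
  VMS deposit: (1 − 0.74) × 0.16 × 0.85 = 0.03536
  skarn: (1 − 0.38) × 0.60 × 0.09 = 0.03348
Bayes factor = 0.03536 / 0.03348 ≈ 1.06

1.06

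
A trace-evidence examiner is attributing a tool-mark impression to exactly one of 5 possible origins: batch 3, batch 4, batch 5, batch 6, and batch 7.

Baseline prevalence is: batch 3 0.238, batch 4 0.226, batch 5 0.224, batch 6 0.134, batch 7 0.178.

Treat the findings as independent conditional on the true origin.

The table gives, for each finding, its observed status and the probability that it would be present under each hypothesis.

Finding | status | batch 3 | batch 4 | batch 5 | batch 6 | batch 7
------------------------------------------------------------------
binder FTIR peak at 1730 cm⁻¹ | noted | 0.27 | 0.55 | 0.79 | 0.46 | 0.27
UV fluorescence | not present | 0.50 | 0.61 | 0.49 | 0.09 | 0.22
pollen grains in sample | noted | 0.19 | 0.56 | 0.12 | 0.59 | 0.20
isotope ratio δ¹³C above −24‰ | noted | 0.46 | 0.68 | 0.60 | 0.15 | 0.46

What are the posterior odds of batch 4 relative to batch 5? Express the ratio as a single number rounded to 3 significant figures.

Unnormalized posterior weight (prior times the finding likelihoods) for each of the two hypotheses (using 1 − P(present | H) for each absent finding):
  batch 4: 0.226 × 0.55 × (1 − 0.61) × 0.56 × 0.68 = 0.01846
  batch 5: 0.224 × 0.79 × (1 − 0.49) × 0.12 × 0.60 = 0.006498
Odds(batch 4 : batch 5) = 0.01846 / 0.006498 ≈ 2.84.

2.84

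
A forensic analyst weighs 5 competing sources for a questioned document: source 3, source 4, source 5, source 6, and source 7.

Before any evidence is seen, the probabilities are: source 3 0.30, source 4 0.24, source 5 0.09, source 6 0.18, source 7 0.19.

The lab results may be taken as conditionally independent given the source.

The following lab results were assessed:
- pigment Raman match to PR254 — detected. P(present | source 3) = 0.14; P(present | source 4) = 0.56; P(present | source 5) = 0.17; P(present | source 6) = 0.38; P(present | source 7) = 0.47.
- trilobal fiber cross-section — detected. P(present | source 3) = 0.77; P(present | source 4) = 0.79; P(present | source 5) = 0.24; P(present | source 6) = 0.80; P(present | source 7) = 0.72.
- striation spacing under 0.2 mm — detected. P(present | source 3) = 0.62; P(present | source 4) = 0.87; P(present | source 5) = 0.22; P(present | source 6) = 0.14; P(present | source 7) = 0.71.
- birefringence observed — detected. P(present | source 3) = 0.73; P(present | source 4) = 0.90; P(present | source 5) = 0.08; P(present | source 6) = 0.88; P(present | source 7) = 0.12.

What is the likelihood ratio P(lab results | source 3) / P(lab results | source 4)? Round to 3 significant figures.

The Bayes factor is the ratio of the joint likelihoods of the lab result pattern under the two hypotheses.
  source 3: 0.14 × 0.77 × 0.62 × 0.73 = 0.04879
  source 4: 0.56 × 0.79 × 0.87 × 0.90 = 0.3464
Bayes factor = 0.04879 / 0.3464 ≈ 0.141

0.141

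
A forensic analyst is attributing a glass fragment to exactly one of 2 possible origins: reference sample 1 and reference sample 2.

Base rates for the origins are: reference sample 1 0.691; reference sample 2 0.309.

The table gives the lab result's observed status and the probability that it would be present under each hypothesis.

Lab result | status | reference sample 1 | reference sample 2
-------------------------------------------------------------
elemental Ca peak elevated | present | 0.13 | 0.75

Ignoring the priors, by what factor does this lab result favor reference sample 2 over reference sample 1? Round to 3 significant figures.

The Bayes factor is the ratio of the two likelihoods.
  reference sample 2: 0.75
  reference sample 1: 0.13
Bayes factor = 0.75 / 0.13 ≈ 5.77

5.77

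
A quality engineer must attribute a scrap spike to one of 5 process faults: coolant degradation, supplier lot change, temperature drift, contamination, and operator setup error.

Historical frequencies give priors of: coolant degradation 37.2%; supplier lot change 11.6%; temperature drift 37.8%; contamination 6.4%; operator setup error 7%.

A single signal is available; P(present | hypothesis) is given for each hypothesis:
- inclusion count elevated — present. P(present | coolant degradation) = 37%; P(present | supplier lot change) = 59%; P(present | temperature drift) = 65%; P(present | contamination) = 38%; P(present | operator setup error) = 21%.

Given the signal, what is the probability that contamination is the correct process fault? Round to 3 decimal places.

0.050

Multiply each prior by the likelihood of the signal:
  coolant degradation: 0.372 × 0.37 = 0.13764
  supplier lot change: 0.116 × 0.59 = 0.06844
  temperature drift: 0.378 × 0.65 = 0.2457
  contamination: 0.064 × 0.38 = 0.02432
  operator setup error: 0.070 × 0.21 = 0.0147
The unnormalized weights sum to 0.4908.
P(contamination | evidence) = 0.02432 / 0.4908 ≈ 0.050.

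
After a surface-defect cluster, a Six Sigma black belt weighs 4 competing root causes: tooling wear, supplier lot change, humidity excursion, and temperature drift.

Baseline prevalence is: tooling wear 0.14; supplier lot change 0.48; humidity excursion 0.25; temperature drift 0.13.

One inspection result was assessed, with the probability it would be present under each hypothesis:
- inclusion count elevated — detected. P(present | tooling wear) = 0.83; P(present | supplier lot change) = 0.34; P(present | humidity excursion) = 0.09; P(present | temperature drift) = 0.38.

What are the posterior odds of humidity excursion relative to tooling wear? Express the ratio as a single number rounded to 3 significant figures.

The normalizing constant cancels in an odds ratio, so compute prior × likelihood for the two hypotheses only:
  humidity excursion: 0.25 × 0.09 = 0.0225
  tooling wear: 0.14 × 0.83 = 0.1162
Posterior odds = 0.0225 / 0.1162 ≈ 0.194.

0.194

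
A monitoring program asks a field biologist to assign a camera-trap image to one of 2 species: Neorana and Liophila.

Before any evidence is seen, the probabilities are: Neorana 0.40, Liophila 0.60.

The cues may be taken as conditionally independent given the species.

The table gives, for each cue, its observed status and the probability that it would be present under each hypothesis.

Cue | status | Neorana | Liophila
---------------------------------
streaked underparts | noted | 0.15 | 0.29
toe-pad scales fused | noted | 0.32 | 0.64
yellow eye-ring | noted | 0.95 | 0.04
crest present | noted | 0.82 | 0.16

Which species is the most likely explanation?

Neorana

By Bayes' rule with conditional independence, the unnormalized weight for each hypothesis is prior × ∏ likelihoods:
  Neorana: 0.40 × 0.15 × 0.32 × 0.95 × 0.82 = 0.014957
  Liophila: 0.60 × 0.29 × 0.64 × 0.04 × 0.16 = 0.0007127
The unnormalized weights sum to 0.01567.
P(Neorana | evidence) ≈ 0.014957 / 0.01567 ≈ 0.955
P(Liophila | evidence) ≈ 0.0007127 / 0.01567 ≈ 0.045
The largest is 0.955, so Neorana is most probable.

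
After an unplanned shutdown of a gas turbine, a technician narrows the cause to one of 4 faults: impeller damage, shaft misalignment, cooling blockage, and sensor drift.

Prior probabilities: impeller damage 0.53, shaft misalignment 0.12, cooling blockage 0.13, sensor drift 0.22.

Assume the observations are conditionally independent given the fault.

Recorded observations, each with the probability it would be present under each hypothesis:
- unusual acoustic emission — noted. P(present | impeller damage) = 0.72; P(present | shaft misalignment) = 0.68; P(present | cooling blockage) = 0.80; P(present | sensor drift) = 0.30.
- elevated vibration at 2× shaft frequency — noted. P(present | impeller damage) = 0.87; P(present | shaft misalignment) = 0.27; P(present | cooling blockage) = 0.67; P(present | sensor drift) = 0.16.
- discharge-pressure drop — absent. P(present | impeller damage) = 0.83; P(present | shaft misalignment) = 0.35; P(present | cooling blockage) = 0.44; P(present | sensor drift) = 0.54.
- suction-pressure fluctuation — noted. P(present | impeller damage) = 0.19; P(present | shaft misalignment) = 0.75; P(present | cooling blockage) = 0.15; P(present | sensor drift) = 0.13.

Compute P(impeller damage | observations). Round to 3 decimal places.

0.384

Multiply each prior by the joint likelihood of the evidence pattern (using 1 − P(present | H) for each absent observation):
  impeller damage: 0.53 × 0.72 × 0.87 × (1 − 0.83) × 0.19 = 0.010723
  shaft misalignment: 0.12 × 0.68 × 0.27 × (1 − 0.35) × 0.75 = 0.010741
  cooling blockage: 0.13 × 0.80 × 0.67 × (1 − 0.44) × 0.15 = 0.0058531
  sensor drift: 0.22 × 0.30 × 0.16 × (1 − 0.54) × 0.13 = 0.00063149
Normalizing constant Z = 0.010723 + 0.010741 + 0.0058531 + 0.00063149 = 0.027949.
P(impeller damage | evidence) = 0.010723 / 0.027949 ≈ 0.384.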